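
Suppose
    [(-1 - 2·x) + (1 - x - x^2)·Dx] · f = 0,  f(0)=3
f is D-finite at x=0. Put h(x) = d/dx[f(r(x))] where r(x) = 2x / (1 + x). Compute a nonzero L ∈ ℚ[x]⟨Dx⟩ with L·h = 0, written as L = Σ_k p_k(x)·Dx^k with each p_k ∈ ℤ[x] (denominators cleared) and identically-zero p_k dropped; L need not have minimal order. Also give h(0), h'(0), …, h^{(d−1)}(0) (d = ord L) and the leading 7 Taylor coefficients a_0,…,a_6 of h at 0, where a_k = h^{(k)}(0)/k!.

L = (6 + 30·x + 90·x^2 + 50·x^3) + (-1 - 6·x + 30·x^3 + 25·x^4)·Dx  (order 1).
h: a_k = 6, 36, 90, 360, 750, 2700, 5250, …
ICs: h(0) = 6.

f: a_k = 3, 3, 6, 9, 15, 24, 39, …
h₀=f(r): pull back L_f along r ⇒ L₀.
h₀' ⇒ L via d/dx closure of L₀.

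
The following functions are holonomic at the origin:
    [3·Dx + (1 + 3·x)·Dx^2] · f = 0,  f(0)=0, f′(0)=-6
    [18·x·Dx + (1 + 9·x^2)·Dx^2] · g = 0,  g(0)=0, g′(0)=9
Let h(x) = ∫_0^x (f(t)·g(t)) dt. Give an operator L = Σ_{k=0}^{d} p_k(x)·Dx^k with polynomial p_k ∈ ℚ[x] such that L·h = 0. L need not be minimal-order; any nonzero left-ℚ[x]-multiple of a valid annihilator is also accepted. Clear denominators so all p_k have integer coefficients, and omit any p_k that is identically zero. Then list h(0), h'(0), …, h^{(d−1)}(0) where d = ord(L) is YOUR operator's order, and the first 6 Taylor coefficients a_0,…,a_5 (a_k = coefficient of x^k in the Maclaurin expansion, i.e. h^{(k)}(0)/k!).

L = (648 + 3564·x + 19440·x^2 + 113724·x^3 + 262440·x^4 + 341172·x^5 + 236196·x^7)·Dx^2 + (162 + 3348·x + 24948·x^2 + 117612·x^3 + 396576·x^4 + 813564·x^5 + 918540·x^6 + 236196·x^7 + 826686·x^8)·Dx^3 + (36 + 576·x + 5184·x^2 + 25272·x^3 + 87480·x^4 + 227448·x^5 + 419904·x^6 + 472392·x^7 + 236196·x^8 + 472392·x^9)·Dx^4 + (5 + 54·x + 333·x^2 + 1512·x^3 + 5346·x^4 + 14580·x^5 + 30618·x^6 + 52488·x^7 + 59049·x^8 + 39366·x^9 + 59049·x^10)·Dx^5  (order 5).
h: a_k = 0, 0, 0, -18, 81/4, 0, …
ICs: h(0) = 0, h′(0) = 0, h′′(0) = 0, h′′′(0) = -108, h′′′′(0) = 486.

f: a_k = 0, -6, 9, -18, 81/2, -486/5, …
g: a_k = 0, 9, 0, -27, 0, 729/5, …
Product ⇒ symmetric product L₀, ord ≤ 4.
∫: right-multiply L₀ by Dx.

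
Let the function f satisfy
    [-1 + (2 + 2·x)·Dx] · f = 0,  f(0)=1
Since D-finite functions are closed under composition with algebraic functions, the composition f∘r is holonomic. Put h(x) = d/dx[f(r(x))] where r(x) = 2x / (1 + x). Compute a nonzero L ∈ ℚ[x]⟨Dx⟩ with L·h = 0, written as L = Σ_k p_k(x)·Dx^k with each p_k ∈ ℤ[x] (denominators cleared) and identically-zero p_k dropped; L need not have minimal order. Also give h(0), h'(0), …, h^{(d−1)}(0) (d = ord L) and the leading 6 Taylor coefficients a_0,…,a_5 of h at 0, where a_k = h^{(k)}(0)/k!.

f: a_k = 1, 1/2, -1/8, 1/16, -5/128, 7/256, …
Substitute x→r, Dx→(1/r')Dx; clear ⇒ L₀.
Derive L from L₀ (diff closure).
L = (-3 - 6·x) + (-1 - 4·x - 3·x^2)·Dx  (order 1).
h: a_k = 1, -3, 15/2, -37/2, 375/8, -981/8, …
ICs: h(0) = 1.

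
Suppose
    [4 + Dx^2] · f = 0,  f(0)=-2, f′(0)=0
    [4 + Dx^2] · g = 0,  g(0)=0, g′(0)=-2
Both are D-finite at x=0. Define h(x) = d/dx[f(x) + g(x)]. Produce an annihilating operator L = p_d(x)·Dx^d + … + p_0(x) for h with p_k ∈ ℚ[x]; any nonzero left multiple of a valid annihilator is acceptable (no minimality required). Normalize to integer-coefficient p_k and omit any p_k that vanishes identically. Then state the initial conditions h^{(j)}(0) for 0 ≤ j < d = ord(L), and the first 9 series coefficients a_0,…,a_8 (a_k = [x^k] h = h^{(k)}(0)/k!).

f: a_k = -2, 0, 4, 0, -4/3, 0, 8/45, 0, -4/315, …
g: a_k = 0, -2, 0, 4/3, 0, -4/15, 0, 8/315, 0, …
Weyl lclm of L_f,L_g ⇒ L₀ (ord ≤ 4).
Derive L from L₀ (diff closure).
L = 4 + Dx^2  (order 2).
h: a_k = -2, 8, 4, -16/3, -4/3, 16/15, 8/45, -32/315, -4/315, …
ICs: h(0) = -2, h′(0) = 8.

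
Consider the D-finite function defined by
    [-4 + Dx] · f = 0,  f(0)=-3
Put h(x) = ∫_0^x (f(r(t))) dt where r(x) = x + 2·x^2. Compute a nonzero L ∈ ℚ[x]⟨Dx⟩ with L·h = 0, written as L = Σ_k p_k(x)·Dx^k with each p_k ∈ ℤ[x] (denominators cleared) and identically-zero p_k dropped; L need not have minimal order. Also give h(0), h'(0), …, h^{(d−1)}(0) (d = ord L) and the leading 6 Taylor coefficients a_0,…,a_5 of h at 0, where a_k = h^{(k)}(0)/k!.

L = (-4 - 16·x)·Dx + Dx^2  (order 2).
h: a_k = 0, -3, -6, -16, -32, -64, …
ICs: h(0) = 0, h′(0) = -3.

f: a_k = -3, -12, -24, -32, -32, -128/5, …
f∘r: x↦r, Dx↦Dx/r' in L_f ⇒ L₀.
h=∫₀ˣh₀: take L = L₀·Dx.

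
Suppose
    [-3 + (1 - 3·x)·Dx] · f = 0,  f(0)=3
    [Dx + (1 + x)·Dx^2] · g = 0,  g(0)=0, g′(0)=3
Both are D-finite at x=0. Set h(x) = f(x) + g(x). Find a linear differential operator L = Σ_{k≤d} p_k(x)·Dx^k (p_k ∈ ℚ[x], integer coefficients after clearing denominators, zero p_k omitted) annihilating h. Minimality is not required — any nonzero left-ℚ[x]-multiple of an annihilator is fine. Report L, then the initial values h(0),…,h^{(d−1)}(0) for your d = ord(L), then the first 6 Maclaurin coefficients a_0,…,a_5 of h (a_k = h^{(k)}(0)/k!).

L = (66 + 18·x)·Dx + (52 + 120·x + 36·x^2)·Dx^2 + (-7 + 11·x + 27·x^2 + 9·x^3)·Dx^3  (order 3).
h: a_k = 3, 12, 51/2, 82, 969/4, 3648/5, …
ICs: h(0) = 3, h′(0) = 12, h′′(0) = 51.

f: a_k = 3, 9, 27, 81, 243, 729, …
g: a_k = 0, 3, -3/2, 1, -3/4, 3/5, …
Weyl lclm of L_f,L_g ⇒ L₀ (ord ≤ 3).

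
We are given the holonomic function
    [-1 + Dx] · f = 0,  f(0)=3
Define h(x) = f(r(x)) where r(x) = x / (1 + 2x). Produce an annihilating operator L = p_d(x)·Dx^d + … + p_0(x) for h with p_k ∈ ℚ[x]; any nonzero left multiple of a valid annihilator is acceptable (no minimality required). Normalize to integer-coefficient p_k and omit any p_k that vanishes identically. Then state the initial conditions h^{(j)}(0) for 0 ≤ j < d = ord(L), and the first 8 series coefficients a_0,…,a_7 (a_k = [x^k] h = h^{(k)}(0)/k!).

f: a_k = 3, 3, 3/2, 1/2, 1/8, 1/40, 1/240, 1/1680, …
h₀=f(r): pull back L_f along r ⇒ L₀.
L = -1 + (1 + 4·x + 4·x^2)·Dx  (order 1).
h: a_k = 3, 3, -9/2, 13/2, -71/8, 441/40, -2699/240, 9157/1680, …
ICs: h(0) = 3.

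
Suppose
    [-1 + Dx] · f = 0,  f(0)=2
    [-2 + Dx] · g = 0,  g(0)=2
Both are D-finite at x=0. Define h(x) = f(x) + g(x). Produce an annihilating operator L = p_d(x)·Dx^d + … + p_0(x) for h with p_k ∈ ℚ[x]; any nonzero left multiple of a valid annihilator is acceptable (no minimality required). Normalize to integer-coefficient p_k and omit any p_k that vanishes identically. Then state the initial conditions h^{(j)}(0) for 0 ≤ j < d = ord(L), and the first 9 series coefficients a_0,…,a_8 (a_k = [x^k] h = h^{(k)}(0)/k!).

f: a_k = 2, 2, 1, 1/3, 1/12, 1/60, 1/360, 1/2520, 1/20160, …
g: a_k = 2, 4, 4, 8/3, 4/3, 8/15, 8/45, 16/315, 4/315, …
L₀ := lclm(L_f,L_g); ord L₀ ≤ 1+1.
L = 2 - 3·Dx + Dx^2  (order 2).
h: a_k = 4, 6, 5, 3, 17/12, 11/20, 13/72, 43/840, 257/20160, …
ICs: h(0) = 4, h′(0) = 6.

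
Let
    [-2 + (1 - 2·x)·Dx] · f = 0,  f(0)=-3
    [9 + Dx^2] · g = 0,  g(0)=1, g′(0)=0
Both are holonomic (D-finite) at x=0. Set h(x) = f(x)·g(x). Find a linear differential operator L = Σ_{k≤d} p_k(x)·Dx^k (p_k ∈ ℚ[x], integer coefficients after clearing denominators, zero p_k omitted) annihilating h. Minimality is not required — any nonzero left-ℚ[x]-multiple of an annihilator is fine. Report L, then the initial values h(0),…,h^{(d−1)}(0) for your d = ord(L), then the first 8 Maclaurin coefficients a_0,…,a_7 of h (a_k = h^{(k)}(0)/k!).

L = (-9 + 18·x) + 4·Dx + (-1 + 2·x)·Dx^2  (order 2).
h: a_k = -3, -6, 3/2, 3, -33/8, -33/4, -1077/80, -1077/40, …
ICs: h(0) = -3, h′(0) = -6.

f: a_k = -3, -6, -12, -24, -48, -96, -192, -384, …
g: a_k = 1, 0, -9/2, 0, 27/8, 0, -81/80, 0, …
Sym-product of L_f,L_g gives L₀ (≤ ord 2).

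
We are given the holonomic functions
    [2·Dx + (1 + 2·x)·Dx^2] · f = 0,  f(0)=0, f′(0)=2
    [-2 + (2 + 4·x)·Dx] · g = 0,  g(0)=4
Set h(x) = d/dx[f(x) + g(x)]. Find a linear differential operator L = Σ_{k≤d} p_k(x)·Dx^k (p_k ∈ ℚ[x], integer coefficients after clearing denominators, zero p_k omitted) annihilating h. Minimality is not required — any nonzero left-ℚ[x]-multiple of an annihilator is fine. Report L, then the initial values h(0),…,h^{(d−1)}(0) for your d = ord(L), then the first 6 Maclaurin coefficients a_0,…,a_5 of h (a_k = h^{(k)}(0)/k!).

f: a_k = 0, 2, -2, 8/3, -4, 32/5, …
g: a_k = 4, 4, -2, 2, -5/2, 7/2, …
Sum ⇒ L₀ = lclm(L_f,L_g) in ℚ(x)⟨Dx⟩.
Derive L from L₀ (diff closure).
L = 2 + (5 + 10·x)·Dx + (1 + 4·x + 4·x^2)·Dx^2  (order 2).
h: a_k = 6, -8, 14, -26, 99/2, -191/2, …
ICs: h(0) = 6, h′(0) = -8.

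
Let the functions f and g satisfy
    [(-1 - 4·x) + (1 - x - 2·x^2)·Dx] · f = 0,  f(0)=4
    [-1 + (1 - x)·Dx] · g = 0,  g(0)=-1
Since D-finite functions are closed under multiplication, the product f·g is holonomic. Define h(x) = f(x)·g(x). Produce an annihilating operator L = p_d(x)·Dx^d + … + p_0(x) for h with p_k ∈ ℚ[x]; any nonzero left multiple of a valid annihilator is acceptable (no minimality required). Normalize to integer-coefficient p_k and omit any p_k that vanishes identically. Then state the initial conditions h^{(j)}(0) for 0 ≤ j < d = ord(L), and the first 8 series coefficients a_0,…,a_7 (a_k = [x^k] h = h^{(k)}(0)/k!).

L = (-2 - 2·x + 6·x^2) + (1 - 2·x - x^2 + 2·x^3)·Dx  (order 1).
h: a_k = -4, -8, -20, -40, -84, -168, -340, -680, …
ICs: h(0) = -4.

f: a_k = 4, 4, 12, 20, 44, 84, 172, 340, …
g: a_k = -1, -1, -1, -1, -1, -1, -1, -1, …
f·g: L₀ = L_f ⊗_s L_g, ord ≤ 1·1.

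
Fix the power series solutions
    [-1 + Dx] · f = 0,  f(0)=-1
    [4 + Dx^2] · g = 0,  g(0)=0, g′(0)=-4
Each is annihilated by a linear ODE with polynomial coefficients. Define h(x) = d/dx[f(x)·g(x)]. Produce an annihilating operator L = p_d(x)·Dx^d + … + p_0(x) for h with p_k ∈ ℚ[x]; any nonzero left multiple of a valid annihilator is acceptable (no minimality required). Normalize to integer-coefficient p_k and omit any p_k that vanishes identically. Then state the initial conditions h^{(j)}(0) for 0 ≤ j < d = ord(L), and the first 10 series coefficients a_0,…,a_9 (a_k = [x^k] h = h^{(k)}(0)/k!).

L = 5 - 2·Dx + Dx^2  (order 2).
h: a_k = 4, 8, -2, -8, -19/6, 11/15, 139/180, 2/15, -359/10080, -779/45360, …
ICs: h(0) = 4, h′(0) = 8.

f: a_k = -1, -1, -1/2, -1/6, -1/24, -1/120, -1/720, -1/5040, -1/40320, -1/362880, …
g: a_k = 0, -4, 0, 8/3, 0, -8/15, 0, 16/315, 0, -8/2835, …
Sym-product of L_f,L_g gives L₀ (≤ ord 2).
h₀' ⇒ L via d/dx closure of L₀.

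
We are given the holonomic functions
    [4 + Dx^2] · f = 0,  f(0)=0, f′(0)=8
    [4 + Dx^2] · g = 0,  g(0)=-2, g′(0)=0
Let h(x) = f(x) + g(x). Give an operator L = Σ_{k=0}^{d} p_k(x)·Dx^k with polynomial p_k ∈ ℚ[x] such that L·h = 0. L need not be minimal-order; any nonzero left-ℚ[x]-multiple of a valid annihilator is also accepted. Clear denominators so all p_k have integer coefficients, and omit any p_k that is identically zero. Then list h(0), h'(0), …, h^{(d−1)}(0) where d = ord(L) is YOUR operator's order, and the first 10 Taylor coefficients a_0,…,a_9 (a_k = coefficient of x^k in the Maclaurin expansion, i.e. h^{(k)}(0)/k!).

f: a_k = 0, 8, 0, -16/3, 0, 16/15, 0, -32/315, 0, 16/2835, …
g: a_k = -2, 0, 4, 0, -4/3, 0, 8/45, 0, -4/315, 0, …
L₀ := lclm(L_f,L_g); ord L₀ ≤ 2+2.
L = 4 + Dx^2  (order 2).
h: a_k = -2, 8, 4, -16/3, -4/3, 16/15, 8/45, -32/315, -4/315, 16/2835, …
ICs: h(0) = -2, h′(0) = 8.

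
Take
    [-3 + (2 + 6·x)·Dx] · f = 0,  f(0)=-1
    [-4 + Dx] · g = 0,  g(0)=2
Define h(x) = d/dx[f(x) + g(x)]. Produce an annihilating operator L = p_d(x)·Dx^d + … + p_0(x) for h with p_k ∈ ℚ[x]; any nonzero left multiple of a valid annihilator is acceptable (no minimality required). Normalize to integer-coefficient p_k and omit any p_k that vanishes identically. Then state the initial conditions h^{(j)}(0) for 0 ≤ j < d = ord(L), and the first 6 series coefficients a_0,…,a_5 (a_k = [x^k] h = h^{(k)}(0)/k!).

f: a_k = -1, -3/2, 9/8, -27/16, 405/128, -1701/256, …
g: a_k = 2, 8, 16, 64/3, 64/3, 256/15, …
Sum ⇒ L₀ = lclm(L_f,L_g) in ℚ(x)⟨Dx⟩.
h₀' ⇒ L via d/dx closure of L₀.
L = (-204 - 288·x) + (-37 - 384·x - 576·x^2)·Dx + (22 + 114·x + 144·x^2)·Dx^2  (order 2).
h: a_k = 13/2, 137/4, 943/16, 9407/96, 40021/768, 1213193/7680, …
ICs: h(0) = 13/2, h′(0) = 137/4.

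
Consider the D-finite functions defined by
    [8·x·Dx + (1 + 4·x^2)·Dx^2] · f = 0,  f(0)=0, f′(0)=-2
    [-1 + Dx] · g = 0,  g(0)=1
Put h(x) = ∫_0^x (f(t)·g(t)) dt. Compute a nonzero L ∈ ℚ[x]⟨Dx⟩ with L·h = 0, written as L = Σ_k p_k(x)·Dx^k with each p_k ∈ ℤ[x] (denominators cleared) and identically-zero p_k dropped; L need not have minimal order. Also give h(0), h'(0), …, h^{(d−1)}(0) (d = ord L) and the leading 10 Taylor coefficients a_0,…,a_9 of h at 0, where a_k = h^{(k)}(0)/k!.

f: a_k = 0, -2, 0, 8/3, 0, -32/5, 0, 128/7, 0, -512/9, …
g: a_k = 1, 1, 1/2, 1/6, 1/24, 1/120, 1/720, 1/5040, 1/40320, 1/362880, …
L₀ := L_f ⊗_s L_g (sym. prod.), ord ≤ 2.
∫: right-multiply L₀ by Dx.
L = (1 - 8·x + 4·x^2)·Dx + (-2 + 8·x - 8·x^2)·Dx^2 + (1 + 4·x^2)·Dx^3  (order 3).
h: a_k = 0, 0, -1, -2/3, 5/12, 7/15, -103/120, -215/252, 12763/6720, 43447/22680, …
ICs: h(0) = 0, h′(0) = 0, h′′(0) = -2.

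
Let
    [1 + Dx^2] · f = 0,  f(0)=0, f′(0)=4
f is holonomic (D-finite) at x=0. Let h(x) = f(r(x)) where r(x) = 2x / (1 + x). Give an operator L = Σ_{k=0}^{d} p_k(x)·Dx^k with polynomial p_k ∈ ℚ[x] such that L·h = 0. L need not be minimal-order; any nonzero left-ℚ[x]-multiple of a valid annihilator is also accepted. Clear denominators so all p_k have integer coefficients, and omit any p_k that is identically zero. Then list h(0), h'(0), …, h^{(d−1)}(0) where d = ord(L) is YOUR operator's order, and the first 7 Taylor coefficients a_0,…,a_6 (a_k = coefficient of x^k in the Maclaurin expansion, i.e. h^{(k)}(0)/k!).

f: a_k = 0, 4, 0, -2/3, 0, 1/30, 0, …
Change of var in L_f (x↦r) gives L₀.
L = 4 + (2 + 6·x + 6·x^2 + 2·x^3)·Dx + (1 + 4·x + 6·x^2 + 4·x^3 + x^4)·Dx^2  (order 2).
h: a_k = 0, 8, -8, 8/3, 8, -344/15, 40, …
ICs: h(0) = 0, h′(0) = 8.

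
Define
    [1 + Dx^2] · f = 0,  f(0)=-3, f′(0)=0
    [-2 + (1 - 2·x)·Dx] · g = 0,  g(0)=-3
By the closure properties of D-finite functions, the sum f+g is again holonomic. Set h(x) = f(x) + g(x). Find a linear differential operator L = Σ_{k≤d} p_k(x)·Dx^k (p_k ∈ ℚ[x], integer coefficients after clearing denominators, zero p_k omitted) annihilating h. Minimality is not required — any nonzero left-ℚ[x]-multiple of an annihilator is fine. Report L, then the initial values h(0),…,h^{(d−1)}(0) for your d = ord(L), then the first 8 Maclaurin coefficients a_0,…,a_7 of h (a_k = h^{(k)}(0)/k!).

L = (-50 + 8·x - 8·x^2) + (9 - 22·x + 12·x^2 - 8·x^3)·Dx + (-50 + 8·x - 8·x^2)·Dx^2 + (9 - 22·x + 12·x^2 - 8·x^3)·Dx^3  (order 3).
h: a_k = -6, -6, -21/2, -24, -385/8, -96, -46079/240, -384, …
ICs: h(0) = -6, h′(0) = -6, h′′(0) = -21.

f: a_k = -3, 0, 3/2, 0, -1/8, 0, 1/240, 0, …
g: a_k = -3, -6, -12, -24, -48, -96, -192, -384, …
L₀ := lclm(L_f,L_g); ord L₀ ≤ 2+1.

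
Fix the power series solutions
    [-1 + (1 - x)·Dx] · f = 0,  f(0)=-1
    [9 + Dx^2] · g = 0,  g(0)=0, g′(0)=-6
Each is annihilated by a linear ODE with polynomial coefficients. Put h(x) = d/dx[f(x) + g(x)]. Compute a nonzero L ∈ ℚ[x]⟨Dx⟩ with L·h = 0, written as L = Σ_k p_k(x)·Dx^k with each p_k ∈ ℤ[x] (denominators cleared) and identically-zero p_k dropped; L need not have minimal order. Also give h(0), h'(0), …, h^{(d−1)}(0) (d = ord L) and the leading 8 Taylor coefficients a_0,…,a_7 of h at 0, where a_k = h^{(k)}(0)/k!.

L = (126 - 108·x + 54·x^2) + (-45 + 99·x - 81·x^2 + 27·x^3)·Dx + (14 - 12·x + 6·x^2)·Dx^2 + (-5 + 11·x - 9·x^2 + 3·x^3)·Dx^3  (order 3).
h: a_k = -7, -2, 24, -4, -101/4, -6, -37/40, -8, …
ICs: h(0) = -7, h′(0) = -2, h′′(0) = 48.

f: a_k = -1, -1, -1, -1, -1, -1, -1, -1, …
g: a_k = 0, -6, 0, 9, 0, -81/20, 0, 243/280, …
f+g: L₀ = lclm(L_f,L_g), ord ≤ 1+2.
Differentiate: ansatz ord ≤ ord L₀ ⇒ L.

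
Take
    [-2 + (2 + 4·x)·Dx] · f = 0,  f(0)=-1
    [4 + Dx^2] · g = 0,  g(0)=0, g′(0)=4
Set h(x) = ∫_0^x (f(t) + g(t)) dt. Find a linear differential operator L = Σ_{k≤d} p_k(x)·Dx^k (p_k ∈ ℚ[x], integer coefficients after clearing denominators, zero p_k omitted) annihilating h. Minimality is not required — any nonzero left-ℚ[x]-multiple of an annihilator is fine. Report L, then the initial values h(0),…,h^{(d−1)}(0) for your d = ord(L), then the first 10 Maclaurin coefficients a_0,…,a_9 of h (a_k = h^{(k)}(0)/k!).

f: a_k = -1, -1, 1/2, -1/2, 5/8, -7/8, 21/16, -33/16, 429/128, -715/128, …
g: a_k = 0, 4, 0, -8/3, 0, 8/15, 0, -16/315, 0, 8/2835, …
f+g: L₀ = lclm(L_f,L_g), ord ≤ 1+2.
∫: right-multiply L₀ by Dx.
L = (-28 - 64·x - 64·x^2)·Dx + (12 + 88·x + 192·x^2 + 128·x^3)·Dx^2 + (-7 - 16·x - 16·x^2)·Dx^3 + (3 + 22·x + 48·x^2 + 32·x^3)·Dx^4  (order 4).
h: a_k = 0, -1, 3/2, 1/6, -19/24, 1/8, -41/720, 3/16, -10651/40320, 143/384, …
ICs: h(0) = 0, h′(0) = -1, h′′(0) = 3, h′′′(0) = 1.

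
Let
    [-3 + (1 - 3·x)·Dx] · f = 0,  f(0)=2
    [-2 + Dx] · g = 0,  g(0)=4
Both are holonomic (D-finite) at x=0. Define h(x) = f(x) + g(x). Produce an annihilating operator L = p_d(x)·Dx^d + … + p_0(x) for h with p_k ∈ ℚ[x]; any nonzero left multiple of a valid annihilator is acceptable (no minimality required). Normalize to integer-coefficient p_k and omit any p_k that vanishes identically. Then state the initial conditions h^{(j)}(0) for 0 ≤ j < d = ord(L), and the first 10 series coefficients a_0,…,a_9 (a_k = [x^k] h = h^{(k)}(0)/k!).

L = (-24 - 36·x) + (14 + 24·x - 36·x^2)·Dx + (-1 - 3·x + 18·x^2)·Dx^2  (order 2).
h: a_k = 6, 14, 26, 178/3, 494/3, 7306/15, 65626/45, 1377842/315, 4133438/315, 111602626/2835, …
ICs: h(0) = 6, h′(0) = 14.

f: a_k = 2, 6, 18, 54, 162, 486, 1458, 4374, 13122, 39366, …
g: a_k = 4, 8, 8, 16/3, 8/3, 16/15, 16/45, 32/315, 8/315, 16/2835, …
h₀=f+g: left-lcm gives L₀, ord ≤ 2.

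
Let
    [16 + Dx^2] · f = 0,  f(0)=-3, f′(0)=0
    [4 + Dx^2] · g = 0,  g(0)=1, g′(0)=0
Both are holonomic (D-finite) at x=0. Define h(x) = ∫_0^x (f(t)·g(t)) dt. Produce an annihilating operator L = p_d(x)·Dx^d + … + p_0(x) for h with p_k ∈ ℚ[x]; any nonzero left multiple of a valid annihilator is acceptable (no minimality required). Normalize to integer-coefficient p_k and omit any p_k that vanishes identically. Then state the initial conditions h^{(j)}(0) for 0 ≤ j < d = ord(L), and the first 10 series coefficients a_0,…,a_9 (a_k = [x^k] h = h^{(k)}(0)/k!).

L = 144·Dx + 40·Dx^3 + Dx^5  (order 5).
h: a_k = 0, -3, 0, 10, 0, -82/5, 0, 292/21, 0, -6562/945, …
ICs: h(0) = 0, h′(0) = -3, h′′(0) = 0, h′′′(0) = 60, h′′′′(0) = 0.

f: a_k = -3, 0, 24, 0, -32, 0, 256/15, 0, -512/105, 0, …
g: a_k = 1, 0, -2, 0, 2/3, 0, -4/45, 0, 2/315, 0, …
f·g: L₀ = L_f ⊗_s L_g, ord ≤ 2·2.
h=∫₀ˣh₀: take L = L₀·Dx.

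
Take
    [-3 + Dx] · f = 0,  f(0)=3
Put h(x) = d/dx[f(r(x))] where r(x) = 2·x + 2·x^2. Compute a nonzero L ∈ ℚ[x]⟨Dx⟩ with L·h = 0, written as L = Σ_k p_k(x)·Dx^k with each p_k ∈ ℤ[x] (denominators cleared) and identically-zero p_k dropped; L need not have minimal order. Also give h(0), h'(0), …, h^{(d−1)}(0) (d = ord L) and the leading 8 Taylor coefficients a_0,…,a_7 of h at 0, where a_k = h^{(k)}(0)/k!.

L = (8 + 24·x + 24·x^2) + (-1 - 2·x)·Dx  (order 1).
h: a_k = 18, 144, 648, 2160, 5832, 67392/5, 137376/5, 1767744/35, …
ICs: h(0) = 18.

f: a_k = 3, 9, 27/2, 27/2, 81/8, 243/40, 243/80, 729/560, …
f∘r: x↦r, Dx↦Dx/r' in L_f ⇒ L₀.
h=h₀': d/dx-closure on L₀ ⇒ L.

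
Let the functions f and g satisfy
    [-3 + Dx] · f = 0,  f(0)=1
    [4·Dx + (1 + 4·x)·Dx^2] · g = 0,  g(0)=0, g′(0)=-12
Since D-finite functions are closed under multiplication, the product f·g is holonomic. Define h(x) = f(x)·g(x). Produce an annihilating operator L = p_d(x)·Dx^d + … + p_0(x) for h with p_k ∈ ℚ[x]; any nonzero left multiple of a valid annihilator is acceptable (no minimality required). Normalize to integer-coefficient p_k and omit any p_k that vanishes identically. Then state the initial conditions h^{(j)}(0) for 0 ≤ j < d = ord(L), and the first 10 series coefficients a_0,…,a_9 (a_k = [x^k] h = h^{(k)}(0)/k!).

f: a_k = 1, 3, 9/2, 9/2, 27/8, 81/40, 81/80, 243/560, 729/4480, 243/4480, …
g: a_k = 0, -12, 24, -64, 192, -3072/5, 2048, -49152/7, 24576, -262144/3, …
h₀=f·g: eliminate ⇒ L₀, order ≤ 1·2.
L = (-3 + 36·x) + (-2 - 24·x)·Dx + (1 + 4·x)·Dx^2  (order 2).
h: a_k = 0, -12, -12, -46, 54, -2589/10, 1675/2, -414129/140, 209991/20, -25385597/672, …
ICs: h(0) = 0, h′(0) = -12.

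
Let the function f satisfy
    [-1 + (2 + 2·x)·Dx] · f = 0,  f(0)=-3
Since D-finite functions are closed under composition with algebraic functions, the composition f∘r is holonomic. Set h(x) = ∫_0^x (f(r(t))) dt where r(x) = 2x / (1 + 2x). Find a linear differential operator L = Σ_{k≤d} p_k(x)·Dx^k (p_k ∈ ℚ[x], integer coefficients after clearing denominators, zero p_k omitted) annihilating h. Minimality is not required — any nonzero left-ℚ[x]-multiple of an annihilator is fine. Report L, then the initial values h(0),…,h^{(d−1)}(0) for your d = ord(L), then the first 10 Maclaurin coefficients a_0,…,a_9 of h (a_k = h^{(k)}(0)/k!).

L = -Dx + (1 + 6·x + 8·x^2)·Dx^2  (order 2).
h: a_k = 0, -3, -3/2, 5/2, -39/8, 423/40, -399/16, 7059/112, -21615/128, 182461/384, …
ICs: h(0) = 0, h′(0) = -3.

f: a_k = -3, -3/2, 3/8, -3/16, 15/128, -21/256, 63/1024, -99/2048, 1287/32768, -2145/65536, …
Substitute x→r, Dx→(1/r')Dx; clear ⇒ L₀.
Integrate: L := L₀·Dx.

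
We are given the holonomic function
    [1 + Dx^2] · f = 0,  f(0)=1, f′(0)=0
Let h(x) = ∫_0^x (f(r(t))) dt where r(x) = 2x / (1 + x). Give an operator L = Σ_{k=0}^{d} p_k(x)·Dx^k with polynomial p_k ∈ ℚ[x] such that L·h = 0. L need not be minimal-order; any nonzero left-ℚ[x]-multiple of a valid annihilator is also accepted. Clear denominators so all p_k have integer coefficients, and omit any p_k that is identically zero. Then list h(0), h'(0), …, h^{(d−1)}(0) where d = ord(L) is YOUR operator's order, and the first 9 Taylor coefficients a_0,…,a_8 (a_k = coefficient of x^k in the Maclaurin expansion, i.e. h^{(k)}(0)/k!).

f: a_k = 1, 0, -1/2, 0, 1/24, 0, -1/720, 0, 1/40320, …
Substitute x→r, Dx→(1/r')Dx; clear ⇒ L₀.
h=∫₀ˣh₀: take L = L₀·Dx.
L = 4·Dx + (2 + 6·x + 6·x^2 + 2·x^3)·Dx^2 + (1 + 4·x + 6·x^2 + 4·x^3 + x^4)·Dx^3  (order 3).
h: a_k = 0, 1, 0, -2/3, 1, -16/15, 8/9, -22/45, -1/10, …
ICs: h(0) = 0, h′(0) = 1, h′′(0) = 0.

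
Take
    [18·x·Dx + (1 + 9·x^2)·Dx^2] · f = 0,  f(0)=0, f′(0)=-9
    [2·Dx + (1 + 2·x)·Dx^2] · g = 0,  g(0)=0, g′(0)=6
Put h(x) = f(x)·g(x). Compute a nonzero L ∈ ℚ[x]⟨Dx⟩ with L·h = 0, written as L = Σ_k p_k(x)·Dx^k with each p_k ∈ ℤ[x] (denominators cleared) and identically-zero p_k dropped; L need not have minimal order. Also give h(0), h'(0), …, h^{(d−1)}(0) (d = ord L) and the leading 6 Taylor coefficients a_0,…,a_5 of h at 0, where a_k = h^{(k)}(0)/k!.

L = (792 + 3024·x + 22680·x^2 + 102384·x^3 + 174960·x^4 + 151632·x^5 + 104976·x^7)·Dx + (332 + 4752·x + 28908·x^2 + 127008·x^3 + 351216·x^4 + 542376·x^5 + 408240·x^6 + 157464·x^7 + 367416·x^8)·Dx^2 + (44 + 916·x + 6696·x^2 + 27252·x^3 + 85860·x^4 + 193428·x^5 + 279936·x^6 + 224532·x^7 + 157464·x^8 + 209952·x^9)·Dx^3 + (10 + 76·x + 418·x^2 + 1728·x^3 + 5391·x^4 + 12960·x^5 + 24948·x^6 + 34992·x^7 + 29889·x^8 + 26244·x^9 + 26244·x^10)·Dx^4  (order 4).
h: a_k = 0, 0, -54, 54, 90, -54, …
ICs: h(0) = 0, h′(0) = 0, h′′(0) = -108, h′′′(0) = 324.

f: a_k = 0, -9, 0, 27, 0, -729/5, …
g: a_k = 0, 6, -6, 8, -12, 96/5, …
Product ⇒ symmetric product L₀, ord ≤ 4.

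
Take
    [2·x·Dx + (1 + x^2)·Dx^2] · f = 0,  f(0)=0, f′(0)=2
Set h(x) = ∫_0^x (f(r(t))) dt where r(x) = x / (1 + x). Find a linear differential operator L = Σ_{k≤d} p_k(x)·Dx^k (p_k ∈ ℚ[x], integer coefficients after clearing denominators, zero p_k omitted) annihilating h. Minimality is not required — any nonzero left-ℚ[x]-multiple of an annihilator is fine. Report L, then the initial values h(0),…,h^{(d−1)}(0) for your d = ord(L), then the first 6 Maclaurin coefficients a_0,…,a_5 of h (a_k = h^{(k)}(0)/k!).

L = (2 + 4·x)·Dx^2 + (1 + 2·x + 2·x^2)·Dx^3  (order 3).
h: a_k = 0, 0, 1, -2/3, 1/3, 0, …
ICs: h(0) = 0, h′(0) = 0, h′′(0) = 2.

f: a_k = 0, 2, 0, -2/3, 0, 2/5, …
L₀ from L_f via x↦r, Dx↦r'^{-1}Dx.
Integrate: L := L₀·Dx.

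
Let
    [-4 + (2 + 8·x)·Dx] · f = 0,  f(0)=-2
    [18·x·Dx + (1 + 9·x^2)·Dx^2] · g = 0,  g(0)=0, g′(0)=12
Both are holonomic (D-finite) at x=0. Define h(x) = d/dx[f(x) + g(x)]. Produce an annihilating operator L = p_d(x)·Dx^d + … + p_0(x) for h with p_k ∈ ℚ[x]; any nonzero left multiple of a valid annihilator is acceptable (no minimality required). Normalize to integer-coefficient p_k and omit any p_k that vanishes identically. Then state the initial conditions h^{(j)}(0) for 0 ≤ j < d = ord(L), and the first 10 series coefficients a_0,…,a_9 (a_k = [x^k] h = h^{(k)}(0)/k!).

f: a_k = -2, -4, 4, -8, 20, -56, 168, -528, 1716, -5720, …
g: a_k = 0, 12, 0, -36, 0, 972/5, 0, -8748/7, 0, 8748, …
Weyl lclm of L_f,L_g ⇒ L₀ (ord ≤ 3).
h₀' ⇒ L via d/dx closure of L₀.
L = (-18 - 180·x + 486·x^2 + 972·x^3) + (-15 - 72·x - 9·x^2 + 1944·x^3 + 3402·x^4)·Dx + (-1 + 5·x + 54·x^2 + 153·x^3 + 567·x^4 + 972·x^5)·Dx^2  (order 2).
h: a_k = 8, 8, -132, 80, 692, 1008, -12444, 13728, 27252, 194480, …
ICs: h(0) = 8, h′(0) = 8.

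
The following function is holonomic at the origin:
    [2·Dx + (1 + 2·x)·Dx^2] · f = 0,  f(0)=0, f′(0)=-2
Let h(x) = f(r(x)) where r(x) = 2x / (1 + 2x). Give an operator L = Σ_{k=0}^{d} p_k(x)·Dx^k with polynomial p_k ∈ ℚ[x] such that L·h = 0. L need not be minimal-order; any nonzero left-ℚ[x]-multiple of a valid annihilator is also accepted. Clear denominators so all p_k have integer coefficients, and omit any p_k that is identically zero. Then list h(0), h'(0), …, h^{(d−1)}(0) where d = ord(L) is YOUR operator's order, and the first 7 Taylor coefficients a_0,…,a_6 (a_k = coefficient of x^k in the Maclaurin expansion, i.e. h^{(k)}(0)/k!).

L = (8 + 24·x)·Dx + (1 + 8·x + 12·x^2)·Dx^2  (order 2).
h: a_k = 0, -4, 16, -208/3, 320, -7744/5, 23296/3, …
ICs: h(0) = 0, h′(0) = -4.

f: a_k = 0, -2, 2, -8/3, 4, -32/5, 32/3, …
Change of var in L_f (x↦r) gives L₀.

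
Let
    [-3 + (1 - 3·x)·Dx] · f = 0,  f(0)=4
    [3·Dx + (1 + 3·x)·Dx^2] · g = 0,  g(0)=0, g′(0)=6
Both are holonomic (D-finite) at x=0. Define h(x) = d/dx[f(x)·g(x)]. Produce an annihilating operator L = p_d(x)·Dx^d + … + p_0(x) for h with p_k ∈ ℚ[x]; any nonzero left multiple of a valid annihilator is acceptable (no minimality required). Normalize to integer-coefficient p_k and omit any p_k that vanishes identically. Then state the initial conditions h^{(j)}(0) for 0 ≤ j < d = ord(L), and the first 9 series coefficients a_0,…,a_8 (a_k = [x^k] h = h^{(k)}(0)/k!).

f: a_k = 4, 12, 36, 108, 324, 972, 2916, 8748, 26244, …
g: a_k = 0, 6, -9, 18, -81/2, 486/5, -243, 4374/7, -6561/4, …
h₀=f·g: eliminate ⇒ L₀, order ≤ 1·2.
Derive L from L₀ (diff closure).
L = 36 + (3 + 45·x)·Dx + (-1 + 9·x^2)·Dx^2  (order 2).
h: a_k = 24, 72, 540, 1512, 7614, 107892/5, 465102/5, 9325368/35, 36984357/35, …
ICs: h(0) = 24, h′(0) = 72.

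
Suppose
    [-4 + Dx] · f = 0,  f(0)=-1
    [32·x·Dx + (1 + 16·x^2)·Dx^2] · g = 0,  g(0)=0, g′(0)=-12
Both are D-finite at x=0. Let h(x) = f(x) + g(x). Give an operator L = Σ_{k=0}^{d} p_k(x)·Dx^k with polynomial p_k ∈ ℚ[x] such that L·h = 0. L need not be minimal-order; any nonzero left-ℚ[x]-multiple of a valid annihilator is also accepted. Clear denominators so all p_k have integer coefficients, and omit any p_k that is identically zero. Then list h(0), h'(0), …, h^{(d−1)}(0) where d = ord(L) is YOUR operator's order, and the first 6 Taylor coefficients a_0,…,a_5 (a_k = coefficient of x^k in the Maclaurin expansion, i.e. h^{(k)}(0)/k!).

f: a_k = -1, -4, -8, -32/3, -32/3, -128/15, …
g: a_k = 0, -12, 0, 64, 0, -3072/5, …
Sum ⇒ L₀ = lclm(L_f,L_g) in ℚ(x)⟨Dx⟩.
L = (32 - 256·x - 512·x^2)·Dx + (-12 + 48·x + 64·x^2 - 256·x^3)·Dx^2 + (1 + 4·x + 16·x^2 + 64·x^3)·Dx^3  (order 3).
h: a_k = -1, -16, -8, 160/3, -32/3, -9344/15, …
ICs: h(0) = -1, h′(0) = -16, h′′(0) = -16.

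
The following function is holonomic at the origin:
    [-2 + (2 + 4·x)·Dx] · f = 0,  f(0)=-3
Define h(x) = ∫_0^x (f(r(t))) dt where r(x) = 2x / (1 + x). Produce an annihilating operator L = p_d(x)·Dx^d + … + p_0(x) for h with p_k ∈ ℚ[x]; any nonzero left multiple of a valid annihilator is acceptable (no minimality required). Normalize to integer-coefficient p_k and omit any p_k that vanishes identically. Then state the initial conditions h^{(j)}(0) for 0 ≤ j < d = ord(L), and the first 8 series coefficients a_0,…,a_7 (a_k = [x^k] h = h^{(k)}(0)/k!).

L = -2·Dx + (1 + 6·x + 5·x^2)·Dx^2  (order 2).
h: a_k = 0, -3, -3, 4, -15/2, 18, -51, 1128/7, …
ICs: h(0) = 0, h′(0) = -3.

f: a_k = -3, -3, 3/2, -3/2, 15/8, -21/8, 63/16, -99/16, …
Change of var in L_f (x↦r) gives L₀.
∫: right-multiply L₀ by Dx.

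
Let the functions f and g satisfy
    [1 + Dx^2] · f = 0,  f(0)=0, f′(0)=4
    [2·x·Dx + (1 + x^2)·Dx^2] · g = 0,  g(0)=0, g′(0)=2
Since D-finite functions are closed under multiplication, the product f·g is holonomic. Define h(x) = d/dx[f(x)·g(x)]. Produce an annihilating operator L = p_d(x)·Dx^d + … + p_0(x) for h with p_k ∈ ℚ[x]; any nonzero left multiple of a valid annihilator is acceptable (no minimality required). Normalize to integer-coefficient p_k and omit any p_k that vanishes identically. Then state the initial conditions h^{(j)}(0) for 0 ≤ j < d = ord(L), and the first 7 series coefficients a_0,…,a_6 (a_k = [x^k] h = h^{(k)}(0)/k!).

f: a_k = 0, 4, 0, -2/3, 0, 1/30, 0, …
g: a_k = 0, 2, 0, -2/3, 0, 2/5, 0, …
Sym-product of L_f,L_g gives L₀ (≤ ord 4).
Derive L from L₀ (diff closure).
L = (110 + 294·x^2 + 461·x^4 + 96·x^6 + 12·x^8 + 2·x^10 + x^12) + (68·x + 284·x^3 + 280·x^5 + 80·x^7 + 20·x^9 + 4·x^11)·Dx + (120 + 340·x^2 + 534·x^4 + 148·x^6 + 32·x^8 + 8·x^10 + 2·x^12)·Dx^2 + (68·x + 284·x^3 + 280·x^5 + 80·x^7 + 20·x^9 + 4·x^11)·Dx^3 + (10 + 46·x^2 + 73·x^4 + 52·x^6 + 20·x^8 + 6·x^10 + x^12)·Dx^4  (order 4).
h: a_k = 0, 16, 0, -16, 0, 38/3, 0, …
ICs: h(0) = 0, h′(0) = 16, h′′(0) = 0, h′′′(0) = -96.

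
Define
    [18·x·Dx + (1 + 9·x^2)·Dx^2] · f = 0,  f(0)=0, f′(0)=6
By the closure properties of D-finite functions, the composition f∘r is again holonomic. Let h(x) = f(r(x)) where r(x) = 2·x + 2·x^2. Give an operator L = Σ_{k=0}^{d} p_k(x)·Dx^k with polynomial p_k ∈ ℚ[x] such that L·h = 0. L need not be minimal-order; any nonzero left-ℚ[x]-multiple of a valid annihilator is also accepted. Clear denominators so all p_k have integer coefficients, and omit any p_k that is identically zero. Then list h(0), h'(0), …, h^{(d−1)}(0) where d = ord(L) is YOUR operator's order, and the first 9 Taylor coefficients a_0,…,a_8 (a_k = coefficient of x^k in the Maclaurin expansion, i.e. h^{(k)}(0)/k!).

f: a_k = 0, 6, 0, -18, 0, 486/5, 0, -4374/7, 0, …
Change of var in L_f (x↦r) gives L₀.
L = (-2 + 72·x + 288·x^2 + 432·x^3 + 216·x^4)·Dx + (1 + 2·x + 36·x^2 + 144·x^3 + 180·x^4 + 72·x^5)·Dx^2  (order 2).
h: a_k = 0, 12, 12, -144, -432, 13392/5, 15408, -342144/7, -528768, …
ICs: h(0) = 0, h′(0) = 12.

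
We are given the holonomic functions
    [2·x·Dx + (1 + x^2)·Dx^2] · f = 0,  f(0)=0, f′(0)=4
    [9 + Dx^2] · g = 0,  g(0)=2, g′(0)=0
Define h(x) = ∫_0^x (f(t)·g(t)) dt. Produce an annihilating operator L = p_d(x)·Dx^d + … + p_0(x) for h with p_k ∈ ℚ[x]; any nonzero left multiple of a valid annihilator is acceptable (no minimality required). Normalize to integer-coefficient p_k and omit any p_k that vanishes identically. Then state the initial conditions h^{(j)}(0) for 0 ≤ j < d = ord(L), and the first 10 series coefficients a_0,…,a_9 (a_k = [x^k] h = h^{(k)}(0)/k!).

f: a_k = 0, 4, 0, -4/3, 0, 4/5, 0, -4/7, 0, 4/9, …
g: a_k = 2, 0, -9, 0, 27/4, 0, -81/40, 0, 729/2240, 0, …
Sym-product of L_f,L_g gives L₀ (≤ ord 4).
h=∫h₀ ⇒ L = L₀·Dx.
L = (1170 + 3834·x^2 + 4779·x^4 + 2916·x^6 + 729·x^8)·Dx + (396·x + 1044·x^3 + 972·x^5 + 324·x^7)·Dx^2 + (220 + 768·x^2 + 1026·x^4 + 648·x^6 + 162·x^8)·Dx^3 + (44·x + 116·x^3 + 108·x^5 + 36·x^7)·Dx^4 + (10 + 38·x^2 + 55·x^4 + 36·x^6 + 9·x^8)·Dx^5  (order 5).
h: a_k = 0, 0, 4, 0, -29/3, 0, 203/30, 0, -1781/560, 0, …
ICs: h(0) = 0, h′(0) = 0, h′′(0) = 8, h′′′(0) = 0, h′′′′(0) = -232.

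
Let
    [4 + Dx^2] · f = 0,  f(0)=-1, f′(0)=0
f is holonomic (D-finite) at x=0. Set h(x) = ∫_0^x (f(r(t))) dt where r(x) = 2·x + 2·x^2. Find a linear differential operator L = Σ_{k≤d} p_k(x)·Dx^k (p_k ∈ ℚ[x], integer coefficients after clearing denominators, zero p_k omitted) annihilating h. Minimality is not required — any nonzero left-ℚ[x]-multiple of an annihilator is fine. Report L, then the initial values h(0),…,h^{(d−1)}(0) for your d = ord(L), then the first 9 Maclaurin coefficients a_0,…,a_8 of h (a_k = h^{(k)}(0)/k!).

f: a_k = -1, 0, 2, 0, -2/3, 0, 4/45, 0, -2/315, …
L₀ from L_f via x↦r, Dx↦r'^{-1}Dx.
Integrate: L := L₀·Dx.
L = (16 + 96·x + 192·x^2 + 128·x^3)·Dx - 2·Dx^2 + (1 + 2·x)·Dx^3  (order 3).
h: a_k = 0, -1, 0, 8/3, 4, -8/15, -64/9, -2624/315, -16/15, …
ICs: h(0) = 0, h′(0) = -1, h′′(0) = 0.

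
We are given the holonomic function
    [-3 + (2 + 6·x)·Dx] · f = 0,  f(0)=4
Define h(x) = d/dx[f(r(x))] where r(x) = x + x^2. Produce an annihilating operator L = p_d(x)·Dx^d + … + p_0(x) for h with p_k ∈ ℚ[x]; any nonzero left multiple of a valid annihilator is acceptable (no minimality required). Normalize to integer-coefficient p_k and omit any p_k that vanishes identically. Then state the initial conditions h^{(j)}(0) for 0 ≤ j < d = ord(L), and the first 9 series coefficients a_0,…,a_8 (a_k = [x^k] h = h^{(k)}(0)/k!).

f: a_k = 4, 6, -9/2, 27/4, -405/32, 1701/64, -15309/256, 72171/512, -2814669/8192, …
Substitute x→r, Dx→(1/r')Dx; clear ⇒ L₀.
h₀' ⇒ L via d/dx closure of L₀.
L = 1 + (-2 - 10·x - 18·x^2 - 12·x^3)·Dx  (order 1).
h: a_k = 6, 3, -27/4, 99/8, -1215/64, 2997/128, -9639/512, -6237/1024, 1073817/16384, …
ICs: h(0) = 6.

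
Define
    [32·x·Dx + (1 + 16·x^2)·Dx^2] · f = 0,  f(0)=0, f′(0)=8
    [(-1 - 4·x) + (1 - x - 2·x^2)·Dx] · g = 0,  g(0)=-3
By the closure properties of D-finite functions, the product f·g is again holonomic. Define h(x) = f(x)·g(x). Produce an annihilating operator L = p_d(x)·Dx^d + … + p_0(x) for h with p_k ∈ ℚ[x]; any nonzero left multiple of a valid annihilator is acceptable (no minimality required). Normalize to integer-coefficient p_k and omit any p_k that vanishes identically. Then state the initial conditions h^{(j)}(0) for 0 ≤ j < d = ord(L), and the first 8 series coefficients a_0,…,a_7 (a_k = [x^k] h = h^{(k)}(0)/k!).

f: a_k = 0, 8, 0, -128/3, 0, 2048/5, 0, -32768/7, …
g: a_k = -3, -3, -9, -15, -33, -63, -129, -255, …
Product ⇒ symmetric product L₀, ord ≤ 2.
L = (4 + 32·x + 192·x^2) + (2 - 24·x + 64·x^2 + 192·x^3)·Dx + (-1 + x - 14·x^2 + 16·x^3 + 32·x^4)·Dx^2  (order 2).
h: a_k = 0, -24, -24, 56, 8, -5544/5, -5464/5, 375656/35, …
ICs: h(0) = 0, h′(0) = -24.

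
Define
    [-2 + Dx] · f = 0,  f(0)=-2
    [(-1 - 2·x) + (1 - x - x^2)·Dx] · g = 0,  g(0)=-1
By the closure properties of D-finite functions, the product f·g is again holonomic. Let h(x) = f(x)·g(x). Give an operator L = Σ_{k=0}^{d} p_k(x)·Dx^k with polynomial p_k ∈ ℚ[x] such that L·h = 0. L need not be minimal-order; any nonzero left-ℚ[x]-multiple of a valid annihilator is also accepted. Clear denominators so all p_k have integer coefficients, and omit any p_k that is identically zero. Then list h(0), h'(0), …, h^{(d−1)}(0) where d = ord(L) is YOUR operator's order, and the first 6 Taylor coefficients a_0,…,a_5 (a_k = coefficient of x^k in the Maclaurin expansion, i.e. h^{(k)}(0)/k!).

f: a_k = -2, -4, -4, -8/3, -4/3, -8/15, …
g: a_k = -1, -1, -2, -3, -5, -8, …
f·g: L₀ = L_f ⊗_s L_g, ord ≤ 1·1.
L = (3 - 2·x^2) + (-1 + x + x^2)·Dx  (order 1).
h: a_k = 2, 6, 12, 62/3, 34, 276/5, …
ICs: h(0) = 2.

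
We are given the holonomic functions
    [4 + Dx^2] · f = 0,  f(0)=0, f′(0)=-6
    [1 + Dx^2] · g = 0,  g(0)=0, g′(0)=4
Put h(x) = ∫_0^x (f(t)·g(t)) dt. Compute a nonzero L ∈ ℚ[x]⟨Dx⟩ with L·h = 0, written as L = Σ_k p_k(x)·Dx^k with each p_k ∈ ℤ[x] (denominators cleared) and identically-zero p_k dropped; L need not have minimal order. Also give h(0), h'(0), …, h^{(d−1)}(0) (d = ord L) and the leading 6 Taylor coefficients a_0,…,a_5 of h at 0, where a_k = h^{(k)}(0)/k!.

L = 9·Dx + 10·Dx^3 + Dx^5  (order 5).
h: a_k = 0, 0, 0, -8, 0, 4, …
ICs: h(0) = 0, h′(0) = 0, h′′(0) = 0, h′′′(0) = -48, h′′′′(0) = 0.

f: a_k = 0, -6, 0, 4, 0, -4/5, …
g: a_k = 0, 4, 0, -2/3, 0, 1/30, …
Sym-product of L_f,L_g gives L₀ (≤ ord 4).
∫: right-multiply L₀ by Dx.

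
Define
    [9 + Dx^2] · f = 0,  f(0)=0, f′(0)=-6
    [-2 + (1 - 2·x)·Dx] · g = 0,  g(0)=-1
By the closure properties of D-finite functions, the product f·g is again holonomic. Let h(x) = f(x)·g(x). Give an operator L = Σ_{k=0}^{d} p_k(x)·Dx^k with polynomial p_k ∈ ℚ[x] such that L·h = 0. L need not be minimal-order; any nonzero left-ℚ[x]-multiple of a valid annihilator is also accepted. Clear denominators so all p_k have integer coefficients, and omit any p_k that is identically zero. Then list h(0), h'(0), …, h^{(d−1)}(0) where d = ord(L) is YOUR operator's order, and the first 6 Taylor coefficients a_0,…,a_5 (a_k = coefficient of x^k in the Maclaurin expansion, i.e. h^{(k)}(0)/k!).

f: a_k = 0, -6, 0, 9, 0, -81/20, …
g: a_k = -1, -2, -4, -8, -16, -32, …
f·g: L₀ = L_f ⊗_s L_g, ord ≤ 2·1.
L = (-9 + 18·x) + 4·Dx + (-1 + 2·x)·Dx^2  (order 2).
h: a_k = 0, 6, 12, 15, 30, 1281/20, …
ICs: h(0) = 0, h′(0) = 6.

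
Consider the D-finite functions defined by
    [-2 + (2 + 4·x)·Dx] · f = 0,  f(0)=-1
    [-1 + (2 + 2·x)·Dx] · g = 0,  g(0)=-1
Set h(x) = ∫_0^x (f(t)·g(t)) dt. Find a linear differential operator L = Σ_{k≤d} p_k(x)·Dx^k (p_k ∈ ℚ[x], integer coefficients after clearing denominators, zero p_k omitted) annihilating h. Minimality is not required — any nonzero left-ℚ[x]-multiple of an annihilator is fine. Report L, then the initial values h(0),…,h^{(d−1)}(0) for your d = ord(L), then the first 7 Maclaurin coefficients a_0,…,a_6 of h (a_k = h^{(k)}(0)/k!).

f: a_k = -1, -1, 1/2, -1/2, 5/8, -7/8, 21/16, …
g: a_k = -1, -1/2, 1/8, -1/16, 5/128, -7/256, 21/1024, …
Product ⇒ symmetric product L₀, ord ≤ 1.
h=∫₀ˣh₀: take L = L₀·Dx.
L = (-3 - 4·x)·Dx + (2 + 6·x + 4·x^2)·Dx^2  (order 2).
h: a_k = 0, 1, 3/4, -1/24, 3/64, -37/640, 39/512, …
ICs: h(0) = 0, h′(0) = 1.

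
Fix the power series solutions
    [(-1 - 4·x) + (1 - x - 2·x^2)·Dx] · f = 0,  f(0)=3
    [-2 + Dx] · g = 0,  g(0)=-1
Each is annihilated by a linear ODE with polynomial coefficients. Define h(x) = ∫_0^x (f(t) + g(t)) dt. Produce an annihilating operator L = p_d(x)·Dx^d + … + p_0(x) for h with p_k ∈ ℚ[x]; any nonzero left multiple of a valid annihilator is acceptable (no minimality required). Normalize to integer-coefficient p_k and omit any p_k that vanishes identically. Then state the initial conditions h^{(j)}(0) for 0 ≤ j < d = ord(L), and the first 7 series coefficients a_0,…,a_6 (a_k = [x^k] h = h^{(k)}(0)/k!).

f: a_k = 3, 3, 9, 15, 33, 63, 129, …
g: a_k = -1, -2, -2, -4/3, -2/3, -4/15, -4/45, …
h₀=f+g: left-lcm gives L₀, ord ≤ 2.
h=∫₀ˣh₀: take L = L₀·Dx.
L = (-8 - 12·x - 72·x^2 - 32·x^3)·Dx + (2 + 20·x + 36·x^2 - 16·x^3 - 16·x^4)·Dx^2 + (1 - 7·x + 16·x^3 + 8·x^4)·Dx^3  (order 3).
h: a_k = 0, 2, 1/2, 7/3, 41/12, 97/15, 941/90, …
ICs: h(0) = 0, h′(0) = 2, h′′(0) = 1.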